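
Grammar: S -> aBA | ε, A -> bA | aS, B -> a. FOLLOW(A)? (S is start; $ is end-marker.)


$ ∈ FOLLOW(S). For each A -> αBβ: add FIRST(β)\{ε} to FOLLOW(B); if β nullable, add FOLLOW(A).
FOLLOW(A) = {$}


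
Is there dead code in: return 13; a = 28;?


statement follows a return and is unreachable
Dead: 'a = 28'


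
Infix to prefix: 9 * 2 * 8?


left-to-right (same/higher precedence on left): tree is (* (* 9 2) 8)
Prefix: * * 9 2 8


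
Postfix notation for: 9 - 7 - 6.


Left to right (same or higher precedence on left)
Postfix: 9 7 - 6 -


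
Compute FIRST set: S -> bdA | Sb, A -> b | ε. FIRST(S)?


Per alternative of S: FIRST(bdA) = {b}; FIRST(Sb) = {b}
FIRST(S) = {b}


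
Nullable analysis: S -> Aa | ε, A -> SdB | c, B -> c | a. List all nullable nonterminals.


A nonterminal is nullable iff some alternative derives ε (directly, or every symbol in it is nullable)
Nullable: {S}


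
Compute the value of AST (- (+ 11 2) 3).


Evaluate inner: (+ 11 2) = 13
Evaluate root: (- 13 3) = 10
Result: 10


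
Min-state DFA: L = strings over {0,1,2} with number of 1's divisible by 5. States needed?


Track (count of 1) mod 5: states 0..4, accept at 0
Minimal DFA: 5 states


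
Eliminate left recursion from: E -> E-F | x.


Left-recursive alternatives: E-F; non-recursive: x
Introduce E': E -> xE', E' -> -FE' | ε


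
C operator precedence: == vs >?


'>' is relational (level 7); '==' is equality (level 6)
Higher level binds tighter
'>' has higher precedence than '=='


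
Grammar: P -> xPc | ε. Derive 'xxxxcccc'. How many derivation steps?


Derivation: P => xPc => xxPcc => xxxPccc => xxxxPcccc => xxxxcccc
Steps: 5


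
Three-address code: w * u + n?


Break into single-operator statements:
t1 = w * u
t2 = t1 + n


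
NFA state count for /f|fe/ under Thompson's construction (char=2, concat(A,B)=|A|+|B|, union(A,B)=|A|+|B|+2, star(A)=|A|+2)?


Syntax tree has 3 char leaf(s), 1 union(s), 0 star(s)
chars contribute 3×2 = 6; each union adds +2; each star adds +2
Total: 6 + 2 + 0 = 8 states


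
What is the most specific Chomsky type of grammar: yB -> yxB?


LHS has context (more than one symbol) and |LHS| ≤ |RHS|
Classification: Type 1 (Context-Sensitive)


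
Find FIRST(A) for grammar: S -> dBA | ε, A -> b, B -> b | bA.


Per alternative of A: FIRST(b) = {b}
FIRST(A) = {b}


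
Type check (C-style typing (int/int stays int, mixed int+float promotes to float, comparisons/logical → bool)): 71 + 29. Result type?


Operand types: int + int
Rule: mixed int/float promotes to float; int/int stays int
Result type: int


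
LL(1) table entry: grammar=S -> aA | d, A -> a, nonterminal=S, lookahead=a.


For [S, a]: 'a' ∈ FIRST(aA)
Entry: S -> aA


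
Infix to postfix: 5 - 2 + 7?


Left to right (same or higher precedence on left)
Postfix: 5 2 - 7 +


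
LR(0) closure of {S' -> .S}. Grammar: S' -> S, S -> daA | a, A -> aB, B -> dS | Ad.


Start: S' -> .S
For each item with dot before a nonterminal B, add B -> .γ for every B-production
Closure: [S' -> .S, S -> .daA, S -> .a]


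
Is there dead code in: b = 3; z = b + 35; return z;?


b is read by z's definition; z is returned
No dead code


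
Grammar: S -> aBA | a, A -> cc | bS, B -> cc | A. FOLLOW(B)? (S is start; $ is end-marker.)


$ ∈ FOLLOW(S). For each A -> αBβ: add FIRST(β)\{ε} to FOLLOW(B); if β nullable, add FOLLOW(A).
FOLLOW(B) = {b, c}


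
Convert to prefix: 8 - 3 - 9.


left-to-right (same/higher precedence on left): tree is (- (- 8 3) 9)
Prefix: - - 8 3 9


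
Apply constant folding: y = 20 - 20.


20 - 20 = 0 at compile time
Optimized: y = 0


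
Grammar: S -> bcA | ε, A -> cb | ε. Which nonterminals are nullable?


A nonterminal is nullable iff some alternative derives ε (directly, or every symbol in it is nullable)
Nullable: {A, S}


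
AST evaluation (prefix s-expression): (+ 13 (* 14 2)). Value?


Evaluate inner: (* 14 2) = 28
Evaluate root: (+ 13 28) = 41
Result: 41


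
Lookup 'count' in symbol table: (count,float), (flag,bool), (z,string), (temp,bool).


Lookup 'count' → type float


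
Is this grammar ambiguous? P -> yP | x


right-linear, alternatives start with distinct terminals 'y' vs 'x': unique leftmost derivation
Unambiguous


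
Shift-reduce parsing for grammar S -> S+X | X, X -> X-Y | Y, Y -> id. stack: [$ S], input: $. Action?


start symbol S on stack, input exhausted
Action: accept


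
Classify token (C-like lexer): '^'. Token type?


Pattern: operator symbol
Type: OPERATOR


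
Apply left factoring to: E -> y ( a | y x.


Common prefix: 'y'
Factored: E -> y E', E' -> ( a | x


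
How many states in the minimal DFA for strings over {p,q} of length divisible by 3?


Track length mod 3: states 0..2, accept at 0
Minimal DFA: 3 states


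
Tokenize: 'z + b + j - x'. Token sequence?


Scan left to right, longest-match per lexeme
Tokens: ID(z), OP(+), ID(b), OP(+), ID(j), OP(-), ID(x)


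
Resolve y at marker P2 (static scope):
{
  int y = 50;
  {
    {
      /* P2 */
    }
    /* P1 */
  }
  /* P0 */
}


P2's block does not declare y; resolves to the enclosing declaration at depth 0
y = 50


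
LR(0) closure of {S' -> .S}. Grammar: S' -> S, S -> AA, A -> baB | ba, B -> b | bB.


Start: S' -> .S
For each item with dot before a nonterminal B, add B -> .γ for every B-production
Closure: [S' -> .S, S -> .AA, A -> .baB, A -> .ba]


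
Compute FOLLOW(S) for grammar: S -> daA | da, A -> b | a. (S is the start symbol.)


$ ∈ FOLLOW(S). For each A -> αBβ: add FIRST(β)\{ε} to FOLLOW(B); if β nullable, add FOLLOW(A).
FOLLOW(S) = {$}


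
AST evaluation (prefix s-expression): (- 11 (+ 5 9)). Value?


Evaluate inner: (+ 5 9) = 14
Evaluate root: (- 11 14) = -3
Result: -3


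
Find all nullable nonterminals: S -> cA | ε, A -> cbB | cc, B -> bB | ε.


A nonterminal is nullable iff some alternative derives ε (directly, or every symbol in it is nullable)
Nullable: {B, S}


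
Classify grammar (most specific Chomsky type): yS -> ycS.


LHS has context (more than one symbol) and |LHS| ≤ |RHS|
Classification: Type 1 (Context-Sensitive)


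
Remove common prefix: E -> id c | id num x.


Common prefix: 'id'
Factored: E -> id E', E' -> c | num x


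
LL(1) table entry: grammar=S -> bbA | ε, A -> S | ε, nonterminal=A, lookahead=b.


For [A, b]: 'b' ∈ FIRST(S)
Entry: A -> S


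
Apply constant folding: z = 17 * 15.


17 * 15 = 255 at compile time
Optimized: z = 255


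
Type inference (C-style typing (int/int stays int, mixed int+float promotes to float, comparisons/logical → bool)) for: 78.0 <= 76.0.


Operand types: float <= float
Rule: comparison yields bool
Result type: bool


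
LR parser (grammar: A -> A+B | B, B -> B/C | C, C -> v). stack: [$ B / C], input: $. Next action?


handle 'B/C' on top
Action: reduce (B -> B/C)


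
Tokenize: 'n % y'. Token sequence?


Scan left to right, longest-match per lexeme
Tokens: ID(n), OP(%), ID(y)


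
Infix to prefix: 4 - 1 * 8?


'*' binds tighter: tree is (- 4 (* 1 8))
Prefix: - 4 * 1 8


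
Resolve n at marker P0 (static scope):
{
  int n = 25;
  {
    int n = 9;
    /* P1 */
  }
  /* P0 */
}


n declared in the same block as P0
n = 25


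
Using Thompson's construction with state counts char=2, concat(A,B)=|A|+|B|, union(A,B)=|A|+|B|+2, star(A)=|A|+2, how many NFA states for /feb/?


Syntax tree has 3 char leaf(s), 0 union(s), 0 star(s)
chars contribute 3×2 = 6; each union adds +2; each star adds +2
Total: 6 + 0 + 0 = 6 states


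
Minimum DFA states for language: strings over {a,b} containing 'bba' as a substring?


KMP-style automaton: 3 progress states + 1 absorbing accept = 4
Minimal DFA: 4 states


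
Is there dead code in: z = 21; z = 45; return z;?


first assignment to z is overwritten before any read
Dead: 'z = 21'


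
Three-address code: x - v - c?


Break into single-operator statements:
t1 = x - v
t2 = t1 - c


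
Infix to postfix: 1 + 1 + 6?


Left to right (same or higher precedence on left)
Postfix: 1 1 + 6 +


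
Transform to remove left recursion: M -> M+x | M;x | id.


Left-recursive alternatives: M+x, M;x; non-recursive: id
Introduce M': M -> idM', M' -> +xM' | ;xM' | ε


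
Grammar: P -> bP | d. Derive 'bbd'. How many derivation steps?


Derivation: P => bP => bbP => bbd
Steps: 3


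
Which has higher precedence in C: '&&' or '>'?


'>' is relational (level 7); '&&' is logical AND (level 2)
Higher level binds tighter
'>' has higher precedence than '&&'


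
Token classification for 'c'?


Pattern: letter/underscore followed by alphanumerics, not a keyword
Type: IDENTIFIER


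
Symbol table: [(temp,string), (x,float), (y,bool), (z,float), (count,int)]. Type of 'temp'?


Lookup 'temp' → type string


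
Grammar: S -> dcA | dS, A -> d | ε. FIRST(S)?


Per alternative of S: FIRST(dcA) = {d}; FIRST(dS) = {d}
FIRST(S) = {d}


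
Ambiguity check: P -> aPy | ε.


balanced a^n…y^n: each string has a unique parse
Unambiguous


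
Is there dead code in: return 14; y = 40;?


statement follows a return and is unreachable
Dead: 'y = 40'


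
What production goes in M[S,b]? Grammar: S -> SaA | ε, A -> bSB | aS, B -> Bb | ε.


For [S, b]: ε is nullable and 'b' ∈ FOLLOW(S)
Entry: S -> ε


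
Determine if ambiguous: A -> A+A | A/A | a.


'a+a/a' has two parse trees (no precedence encoded between + and /)
Ambiguous


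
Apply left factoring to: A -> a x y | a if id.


Common prefix: 'a'
Factored: A -> a A', A' -> x y | if id


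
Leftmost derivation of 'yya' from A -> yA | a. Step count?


Derivation: A => yA => yyA => yya
Steps: 3


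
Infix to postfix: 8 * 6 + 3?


Left to right (same or higher precedence on left)
Postfix: 8 6 * 3 +


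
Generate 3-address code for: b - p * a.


Break into single-operator statements:
t1 = p * a
t2 = b - t1


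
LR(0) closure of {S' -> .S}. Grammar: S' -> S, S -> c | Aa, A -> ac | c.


Start: S' -> .S
For each item with dot before a nonterminal B, add B -> .γ for every B-production
Closure: [S' -> .S, S -> .c, S -> .Aa, A -> .ac, A -> .c]


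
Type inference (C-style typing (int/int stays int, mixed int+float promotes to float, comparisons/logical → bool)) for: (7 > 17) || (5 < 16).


Operand types: bool || bool
Rule: logical operators take bool operands and yield bool
Result type: bool


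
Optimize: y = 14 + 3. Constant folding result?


14 + 3 = 17 at compile time
Optimized: y = 17


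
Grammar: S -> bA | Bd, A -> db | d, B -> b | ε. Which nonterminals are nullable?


A nonterminal is nullable iff some alternative derives ε (directly, or every symbol in it is nullable)
Nullable: {B}


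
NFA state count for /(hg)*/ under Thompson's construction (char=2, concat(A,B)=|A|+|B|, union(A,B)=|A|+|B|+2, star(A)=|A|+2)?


Syntax tree has 2 char leaf(s), 0 union(s), 1 star(s)
chars contribute 2×2 = 4; each union adds +2; each star adds +2
Total: 4 + 0 + 2 = 6 states


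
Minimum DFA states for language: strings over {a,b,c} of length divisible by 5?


Track length mod 5: states 0..4, accept at 0
Minimal DFA: 5 states


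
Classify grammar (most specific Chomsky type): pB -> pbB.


LHS has context (more than one symbol) and |LHS| ≤ |RHS|
Classification: Type 1 (Context-Sensitive)


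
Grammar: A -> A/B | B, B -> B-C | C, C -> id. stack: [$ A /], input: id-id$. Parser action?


no handle ('A/' is not any RHS); shift 'id'
Action: shift


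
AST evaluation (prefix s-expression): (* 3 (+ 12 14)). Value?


Evaluate inner: (+ 12 14) = 26
Evaluate root: (* 3 26) = 78
Result: 78


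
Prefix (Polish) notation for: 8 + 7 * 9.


'*' binds tighter: tree is (+ 8 (* 7 9))
Prefix: + 8 * 7 9


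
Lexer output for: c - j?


Scan left to right, longest-match per lexeme
Tokens: ID(c), OP(-), ID(j)


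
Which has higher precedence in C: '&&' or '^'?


'^' is bitwise XOR (level 4); '&&' is logical AND (level 2)
Higher level binds tighter
'^' has higher precedence than '&&'


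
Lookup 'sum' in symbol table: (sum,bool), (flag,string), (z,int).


Lookup 'sum' → type bool


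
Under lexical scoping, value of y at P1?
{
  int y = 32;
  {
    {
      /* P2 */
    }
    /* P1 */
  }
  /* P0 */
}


P1's block does not declare y; resolves to the enclosing declaration at depth 0
y = 32


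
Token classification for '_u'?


Pattern: letter/underscore followed by alphanumerics, not a keyword
Type: IDENTIFIER


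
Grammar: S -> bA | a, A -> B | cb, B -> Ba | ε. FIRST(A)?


Per alternative of A: FIRST(B) = {a, ε}; FIRST(cb) = {c}
FIRST(A) = {a, c, ε}


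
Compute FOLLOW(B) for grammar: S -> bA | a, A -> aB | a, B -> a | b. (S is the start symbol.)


$ ∈ FOLLOW(S). For each A -> αBβ: add FIRST(β)\{ε} to FOLLOW(B); if β nullable, add FOLLOW(A).
FOLLOW(B) = {$}


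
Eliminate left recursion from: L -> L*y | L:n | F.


Left-recursive alternatives: L*y, L:n; non-recursive: F
Introduce L': L -> FL', L' -> *yL' | :nL' | ε


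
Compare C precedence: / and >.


'/' is multiplicative (level 10); '>' is relational (level 7)
Higher level binds tighter
'/' has higher precedence than '>'


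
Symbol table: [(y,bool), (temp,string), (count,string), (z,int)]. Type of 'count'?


Lookup 'count' → type string


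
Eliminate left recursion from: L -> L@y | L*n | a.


Left-recursive alternatives: L@y, L*n; non-recursive: a
Introduce L': L -> aL', L' -> @yL' | *nL' | ε


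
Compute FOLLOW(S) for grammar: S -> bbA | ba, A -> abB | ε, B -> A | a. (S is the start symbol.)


$ ∈ FOLLOW(S). For each A -> αBβ: add FIRST(β)\{ε} to FOLLOW(B); if β nullable, add FOLLOW(A).
FOLLOW(S) = {$}


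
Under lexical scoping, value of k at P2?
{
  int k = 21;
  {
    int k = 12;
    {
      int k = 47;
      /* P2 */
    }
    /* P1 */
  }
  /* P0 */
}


k declared in the same block as P2
k = 47


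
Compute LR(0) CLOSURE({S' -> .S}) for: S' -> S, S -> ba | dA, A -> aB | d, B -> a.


Start: S' -> .S
For each item with dot before a nonterminal B, add B -> .γ for every B-production
Closure: [S' -> .S, S -> .ba, S -> .dA]


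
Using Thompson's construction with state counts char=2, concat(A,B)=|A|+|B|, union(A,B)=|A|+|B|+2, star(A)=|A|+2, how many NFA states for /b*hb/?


Syntax tree has 3 char leaf(s), 0 union(s), 1 star(s)
chars contribute 3×2 = 6; each union adds +2; each star adds +2
Total: 6 + 0 + 2 = 8 states


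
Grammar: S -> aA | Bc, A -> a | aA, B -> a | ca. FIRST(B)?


Per alternative of B: FIRST(a) = {a}; FIRST(ca) = {c}
FIRST(B) = {a, c}


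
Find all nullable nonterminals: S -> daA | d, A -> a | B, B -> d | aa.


A nonterminal is nullable iff some alternative derives ε (directly, or every symbol in it is nullable)
Nullable: {}


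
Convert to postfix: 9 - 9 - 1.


Left to right (same or higher precedence on left)
Postfix: 9 9 - 1 -


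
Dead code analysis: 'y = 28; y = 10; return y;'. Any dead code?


first assignment to y is overwritten before any read
Dead: 'y = 28'


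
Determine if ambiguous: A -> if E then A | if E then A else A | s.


dangling else: 'if E then if E then s else s' parses two ways
Ambiguous


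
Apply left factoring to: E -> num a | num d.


Common prefix: 'num'
Factored: E -> num E', E' -> a | d


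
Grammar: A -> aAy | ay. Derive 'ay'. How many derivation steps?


Derivation: A => ay
Steps: 1


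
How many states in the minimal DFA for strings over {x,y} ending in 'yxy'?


Track the longest suffix of input matching a prefix of 'yxy': 4 classes (prefixes of length 0..3)
Minimal DFA: 4 states


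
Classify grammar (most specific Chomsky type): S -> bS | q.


Right-linear: every RHS is a terminal or a terminal followed by one nonterminal
Classification: Type 3 (Regular)


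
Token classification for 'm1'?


Pattern: letter/underscore followed by alphanumerics, not a keyword
Type: IDENTIFIER


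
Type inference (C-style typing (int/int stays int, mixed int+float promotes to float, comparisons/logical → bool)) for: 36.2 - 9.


Operand types: float - int
Rule: mixed int/float promotes to float; int/int stays int
Result type: float


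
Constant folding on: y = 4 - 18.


4 - 18 = -14 at compile time
Optimized: y = -14


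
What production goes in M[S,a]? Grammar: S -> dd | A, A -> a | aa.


For [S, a]: 'a' ∈ FIRST(A)
Entry: S -> A


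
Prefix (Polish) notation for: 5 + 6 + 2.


left-to-right (same/higher precedence on left): tree is (+ (+ 5 6) 2)
Prefix: + + 5 6 2


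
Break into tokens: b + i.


Scan left to right, longest-match per lexeme
Tokens: ID(b), OP(+), ID(i)


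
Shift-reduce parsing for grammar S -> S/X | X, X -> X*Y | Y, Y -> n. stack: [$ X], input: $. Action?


lookahead ∉ {*} so X won't extend; reduce S -> X
Action: reduce (S -> X)


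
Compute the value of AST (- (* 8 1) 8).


Evaluate inner: (* 8 1) = 8
Evaluate root: (- 8 8) = 0
Result: 0


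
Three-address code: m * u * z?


Break into single-operator statements:
t1 = m * u
t2 = t1 * z


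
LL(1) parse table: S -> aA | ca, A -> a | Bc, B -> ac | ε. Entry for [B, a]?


For [B, a]: 'a' ∈ FIRST(ac)
Entry: B -> ac


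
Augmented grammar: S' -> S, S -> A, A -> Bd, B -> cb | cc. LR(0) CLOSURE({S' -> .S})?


Start: S' -> .S
For each item with dot before a nonterminal B, add B -> .γ for every B-production
Closure: [S' -> .S, S -> .A, A -> .Bd, B -> .cb, B -> .cc]


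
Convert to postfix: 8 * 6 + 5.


Left to right (same or higher precedence on left)
Postfix: 8 6 * 5 +


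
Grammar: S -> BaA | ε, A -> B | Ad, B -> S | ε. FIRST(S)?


Per alternative of S: FIRST(BaA) = {a}; FIRST(ε) = {ε}
FIRST(S) = {a, ε}


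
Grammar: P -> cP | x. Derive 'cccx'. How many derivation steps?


Derivation: P => cP => ccP => cccP => cccx
Steps: 4


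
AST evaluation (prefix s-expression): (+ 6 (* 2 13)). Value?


Evaluate inner: (* 2 13) = 26
Evaluate root: (+ 6 26) = 32
Result: 32


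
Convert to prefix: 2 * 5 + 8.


left-to-right (same/higher precedence on left): tree is (+ (* 2 5) 8)
Prefix: + * 2 5 8


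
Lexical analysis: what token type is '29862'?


Pattern: digits only
Type: INTEGER_LITERAL


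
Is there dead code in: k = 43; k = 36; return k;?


first assignment to k is overwritten before any read
Dead: 'k = 43'


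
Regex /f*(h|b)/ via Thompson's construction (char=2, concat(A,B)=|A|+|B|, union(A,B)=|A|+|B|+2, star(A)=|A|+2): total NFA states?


Syntax tree has 3 char leaf(s), 1 union(s), 1 star(s)
chars contribute 3×2 = 6; each union adds +2; each star adds +2
Total: 6 + 2 + 2 = 10 states


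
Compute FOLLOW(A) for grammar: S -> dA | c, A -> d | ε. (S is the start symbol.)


$ ∈ FOLLOW(S). For each A -> αBβ: add FIRST(β)\{ε} to FOLLOW(B); if β nullable, add FOLLOW(A).
FOLLOW(A) = {$}


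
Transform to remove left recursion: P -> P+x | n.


Left-recursive alternatives: P+x; non-recursive: n
Introduce P': P -> nP', P' -> +xP' | ε


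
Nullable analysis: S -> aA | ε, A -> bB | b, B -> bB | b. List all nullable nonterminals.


A nonterminal is nullable iff some alternative derives ε (directly, or every symbol in it is nullable)
Nullable: {S}


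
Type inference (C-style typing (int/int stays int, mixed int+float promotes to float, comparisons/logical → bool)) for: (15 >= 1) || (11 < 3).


Operand types: bool || bool
Rule: logical operators take bool operands and yield bool
Result type: bool


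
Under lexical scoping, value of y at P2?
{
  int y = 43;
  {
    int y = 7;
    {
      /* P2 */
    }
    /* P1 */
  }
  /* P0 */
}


P2's block does not declare y; resolves to the enclosing declaration at depth 1
y = 7


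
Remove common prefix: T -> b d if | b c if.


Common prefix: 'b'
Factored: T -> b T', T' -> d if | c if


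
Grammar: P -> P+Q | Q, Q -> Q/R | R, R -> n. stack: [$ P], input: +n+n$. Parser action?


shift '+' to continue P -> P+Q
Action: shift


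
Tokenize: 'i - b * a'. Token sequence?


Scan left to right, longest-match per lexeme
Tokens: ID(i), OP(-), ID(b), OP(*), ID(a)


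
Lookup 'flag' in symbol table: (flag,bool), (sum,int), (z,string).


Lookup 'flag' → type bool


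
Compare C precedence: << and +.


'+' is additive (level 9); '<<' is shift (level 8)
Higher level binds tighter
'+' has higher precedence than '<<'


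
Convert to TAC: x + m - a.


Break into single-operator statements:
t1 = x + m
t2 = t1 - a


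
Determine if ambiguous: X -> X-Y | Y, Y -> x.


precedence layered via separate nonterminal Y: deterministic
Unambiguous


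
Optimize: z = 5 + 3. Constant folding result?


5 + 3 = 8 at compile time
Optimized: z = 8


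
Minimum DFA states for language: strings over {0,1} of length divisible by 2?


Track length mod 2: states 0..1, accept at 0
Minimal DFA: 2 states


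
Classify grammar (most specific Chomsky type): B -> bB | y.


Right-linear: every RHS is a terminal or a terminal followed by one nonterminal
Classification: Type 3 (Regular)


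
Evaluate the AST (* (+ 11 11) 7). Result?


Evaluate inner: (+ 11 11) = 22
Evaluate root: (* 22 7) = 154
Result: 154


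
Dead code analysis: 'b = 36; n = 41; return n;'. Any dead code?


b is assigned but never read
Dead: 'b = 36'


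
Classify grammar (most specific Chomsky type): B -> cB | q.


Right-linear: every RHS is a terminal or a terminal followed by one nonterminal
Classification: Type 3 (Regular)


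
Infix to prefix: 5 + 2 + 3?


left-to-right (same/higher precedence on left): tree is (+ (+ 5 2) 3)
Prefix: + + 5 2 3


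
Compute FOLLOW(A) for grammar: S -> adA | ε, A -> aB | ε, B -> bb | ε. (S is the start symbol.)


$ ∈ FOLLOW(S). For each A -> αBβ: add FIRST(β)\{ε} to FOLLOW(B); if β nullable, add FOLLOW(A).
FOLLOW(A) = {$}


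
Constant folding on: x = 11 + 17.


11 + 17 = 28 at compile time
Optimized: x = 28


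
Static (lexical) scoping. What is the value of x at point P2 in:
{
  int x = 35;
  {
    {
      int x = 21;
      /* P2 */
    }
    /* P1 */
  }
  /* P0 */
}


x declared in the same block as P2
x = 21


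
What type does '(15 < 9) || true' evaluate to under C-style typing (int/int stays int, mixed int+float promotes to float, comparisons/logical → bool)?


Operand types: bool || bool
Rule: logical operators take bool operands and yield bool
Result type: bool


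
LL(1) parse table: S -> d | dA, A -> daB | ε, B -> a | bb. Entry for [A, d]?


For [A, d]: 'd' ∈ FIRST(daB)
Entry: A -> daB


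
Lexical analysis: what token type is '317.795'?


Pattern: digits with a decimal point
Type: FLOAT_LITERAL


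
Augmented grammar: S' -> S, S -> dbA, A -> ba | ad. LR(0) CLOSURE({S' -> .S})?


Start: S' -> .S
For each item with dot before a nonterminal B, add B -> .γ for every B-production
Closure: [S' -> .S, S -> .dbA]


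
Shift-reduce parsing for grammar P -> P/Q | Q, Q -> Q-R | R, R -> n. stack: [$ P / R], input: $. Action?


'R' (not preceded by Q-) is the handle for Q -> R
Action: reduce (Q -> R)


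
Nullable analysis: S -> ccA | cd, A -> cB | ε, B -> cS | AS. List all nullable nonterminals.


A nonterminal is nullable iff some alternative derives ε (directly, or every symbol in it is nullable)
Nullable: {A}


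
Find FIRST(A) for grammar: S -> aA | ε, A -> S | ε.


Per alternative of A: FIRST(S) = {a, ε}; FIRST(ε) = {ε}
FIRST(A) = {a, ε}


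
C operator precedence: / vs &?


'/' is multiplicative (level 10); '&' is bitwise AND (level 5)
Higher level binds tighter
'/' has higher precedence than '&'


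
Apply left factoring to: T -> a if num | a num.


Common prefix: 'a'
Factored: T -> a T', T' -> if num | num


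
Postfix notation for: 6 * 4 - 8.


Left to right (same or higher precedence on left)
Postfix: 6 4 * 8 -


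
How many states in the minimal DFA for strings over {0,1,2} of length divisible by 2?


Track length mod 2: states 0..1, accept at 0
Minimal DFA: 2 states


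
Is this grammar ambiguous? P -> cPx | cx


balanced c^n…x^n: each string has a unique parse
Unambiguous


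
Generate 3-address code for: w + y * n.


Break into single-operator statements:
t1 = y * n
t2 = w + t1


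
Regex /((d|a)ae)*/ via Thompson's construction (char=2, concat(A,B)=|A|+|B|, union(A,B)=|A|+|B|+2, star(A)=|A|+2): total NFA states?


Syntax tree has 4 char leaf(s), 1 union(s), 1 star(s)
chars contribute 4×2 = 8; each union adds +2; each star adds +2
Total: 8 + 2 + 2 = 12 states


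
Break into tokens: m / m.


Scan left to right, longest-match per lexeme
Tokens: ID(m), OP(/), ID(m)


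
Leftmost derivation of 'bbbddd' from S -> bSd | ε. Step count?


Derivation: S => bSd => bbSdd => bbbSddd => bbbddd
Steps: 4


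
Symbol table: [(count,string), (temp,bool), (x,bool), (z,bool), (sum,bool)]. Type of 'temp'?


Lookup 'temp' → type bool


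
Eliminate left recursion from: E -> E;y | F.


Left-recursive alternatives: E;y; non-recursive: F
Introduce E': E -> FE', E' -> ;yE' | ε


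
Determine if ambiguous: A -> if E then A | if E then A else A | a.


dangling else: 'if E then if E then a else a' parses two ways
Ambiguous


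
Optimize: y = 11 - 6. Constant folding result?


11 - 6 = 5 at compile time
Optimized: y = 5


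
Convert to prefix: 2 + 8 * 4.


'*' binds tighter: tree is (+ 2 (* 8 4))
Prefix: + 2 * 8 4


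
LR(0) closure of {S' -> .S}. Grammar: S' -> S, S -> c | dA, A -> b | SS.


Start: S' -> .S
For each item with dot before a nonterminal B, add B -> .γ for every B-production
Closure: [S' -> .S, S -> .c, S -> .dA]


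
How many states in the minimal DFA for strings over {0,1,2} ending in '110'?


Track the longest suffix of input matching a prefix of '110': 4 classes (prefixes of length 0..3)
Minimal DFA: 4 states


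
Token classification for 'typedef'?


Pattern: reserved word
Type: KEYWORD


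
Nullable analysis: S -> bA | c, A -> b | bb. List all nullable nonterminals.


A nonterminal is nullable iff some alternative derives ε (directly, or every symbol in it is nullable)
Nullable: {}


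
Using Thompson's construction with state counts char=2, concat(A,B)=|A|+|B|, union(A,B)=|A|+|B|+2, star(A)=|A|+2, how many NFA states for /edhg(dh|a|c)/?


Syntax tree has 8 char leaf(s), 2 union(s), 0 star(s)
chars contribute 8×2 = 16; each union adds +2; each star adds +2
Total: 16 + 4 + 0 = 20 states


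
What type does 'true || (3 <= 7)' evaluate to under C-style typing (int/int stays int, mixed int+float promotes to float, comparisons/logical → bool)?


Operand types: bool || bool
Rule: logical operators take bool operands and yield bool
Result type: bool


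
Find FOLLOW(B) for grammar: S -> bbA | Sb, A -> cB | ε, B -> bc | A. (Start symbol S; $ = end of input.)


$ ∈ FOLLOW(S). For each A -> αBβ: add FIRST(β)\{ε} to FOLLOW(B); if β nullable, add FOLLOW(A).
FOLLOW(B) = {$, b}


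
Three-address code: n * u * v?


Break into single-operator statements:
t1 = n * u
t2 = t1 * v


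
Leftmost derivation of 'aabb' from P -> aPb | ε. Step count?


Derivation: P => aPb => aaPbb => aabb
Steps: 3


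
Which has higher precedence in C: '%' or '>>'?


'%' is multiplicative (level 10); '>>' is shift (level 8)
Higher level binds tighter
'%' has higher precedence than '>>'


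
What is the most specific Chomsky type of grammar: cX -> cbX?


LHS has context (more than one symbol) and |LHS| ≤ |RHS|
Classification: Type 1 (Context-Sensitive)


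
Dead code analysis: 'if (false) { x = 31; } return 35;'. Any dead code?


condition is constant false, so the whole block is unreachable
Dead: 'if (false) { x = 31; }'


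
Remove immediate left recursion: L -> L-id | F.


Left-recursive alternatives: L-id; non-recursive: F
Introduce L': L -> FL', L' -> -idL' | ε


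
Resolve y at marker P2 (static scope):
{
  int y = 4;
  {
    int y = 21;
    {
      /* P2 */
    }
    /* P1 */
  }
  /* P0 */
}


P2's block does not declare y; resolves to the enclosing declaration at depth 1
y = 21


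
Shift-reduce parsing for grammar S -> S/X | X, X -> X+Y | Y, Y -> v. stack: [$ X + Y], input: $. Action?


handle 'X+Y' on top
Action: reduce (X -> X+Y)


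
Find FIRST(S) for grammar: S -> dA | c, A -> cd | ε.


Per alternative of S: FIRST(dA) = {d}; FIRST(c) = {c}
FIRST(S) = {c, d}


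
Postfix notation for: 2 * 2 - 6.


Left to right (same or higher precedence on left)
Postfix: 2 2 * 6 -


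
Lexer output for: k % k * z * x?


Scan left to right, longest-match per lexeme
Tokens: ID(k), OP(%), ID(k), OP(*), ID(z), OP(*), ID(x)


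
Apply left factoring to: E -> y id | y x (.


Common prefix: 'y'
Factored: E -> y E', E' -> id | x (


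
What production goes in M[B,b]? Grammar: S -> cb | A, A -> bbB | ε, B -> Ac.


For [B, b]: 'b' ∈ FIRST(Ac)
Entry: B -> Ac


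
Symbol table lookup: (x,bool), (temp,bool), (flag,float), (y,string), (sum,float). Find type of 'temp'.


Lookup 'temp' → type bool


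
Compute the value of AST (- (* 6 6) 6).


Evaluate inner: (* 6 6) = 36
Evaluate root: (- 36 6) = 30
Result: 30


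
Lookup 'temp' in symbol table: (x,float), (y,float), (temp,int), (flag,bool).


Lookup 'temp' → type int


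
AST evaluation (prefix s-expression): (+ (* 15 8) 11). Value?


Evaluate inner: (* 15 8) = 120
Evaluate root: (+ 120 11) = 131
Result: 131


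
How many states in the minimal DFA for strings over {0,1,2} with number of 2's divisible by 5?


Track (count of 2) mod 5: states 0..4, accept at 0
Minimal DFA: 5 states


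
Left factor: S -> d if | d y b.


Common prefix: 'd'
Factored: S -> d S', S' -> if | y b


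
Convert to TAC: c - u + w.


Break into single-operator statements:
t1 = c - u
t2 = t1 + w


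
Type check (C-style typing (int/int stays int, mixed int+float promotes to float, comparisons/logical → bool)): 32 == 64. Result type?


Operand types: int == int
Rule: comparison yields bool
Result type: bool


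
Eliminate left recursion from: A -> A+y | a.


Left-recursive alternatives: A+y; non-recursive: a
Introduce A': A -> aA', A' -> +yA' | ε


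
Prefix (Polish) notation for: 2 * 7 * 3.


left-to-right (same/higher precedence on left): tree is (* (* 2 7) 3)
Prefix: * * 2 7 3


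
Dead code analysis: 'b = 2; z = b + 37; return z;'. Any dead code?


b is read by z's definition; z is returned
No dead code


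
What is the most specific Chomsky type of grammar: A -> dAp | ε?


Single nonterminal LHS, but d^n p^n is not regular
Classification: Type 2 (Context-Free)


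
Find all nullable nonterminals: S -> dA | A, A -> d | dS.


A nonterminal is nullable iff some alternative derives ε (directly, or every symbol in it is nullable)
Nullable: {}


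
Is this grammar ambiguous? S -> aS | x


right-linear, alternatives start with distinct terminals 'a' vs 'x': unique leftmost derivation
Unambiguous


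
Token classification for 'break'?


Pattern: reserved word
Type: KEYWORD


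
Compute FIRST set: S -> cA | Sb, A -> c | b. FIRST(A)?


Per alternative of A: FIRST(c) = {c}; FIRST(b) = {b}
FIRST(A) = {b, c}


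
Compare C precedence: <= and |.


'<=' is relational (level 7); '|' is bitwise OR (level 3)
Higher level binds tighter
'<=' has higher precedence than '|'


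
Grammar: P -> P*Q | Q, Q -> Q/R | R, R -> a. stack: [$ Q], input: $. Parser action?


lookahead ∉ {/} so Q won't extend; reduce P -> Q
Action: reduce (P -> Q)


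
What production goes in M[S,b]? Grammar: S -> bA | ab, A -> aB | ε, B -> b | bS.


For [S, b]: 'b' ∈ FIRST(bA)
Entry: S -> bA


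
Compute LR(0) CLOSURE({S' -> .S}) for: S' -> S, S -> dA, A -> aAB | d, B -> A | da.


Start: S' -> .S
For each item with dot before a nonterminal B, add B -> .γ for every B-production
Closure: [S' -> .S, S -> .dA]


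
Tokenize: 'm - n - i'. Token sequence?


Scan left to right, longest-match per lexeme
Tokens: ID(m), OP(-), ID(n), OP(-), ID(i)


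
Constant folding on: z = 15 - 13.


15 - 13 = 2 at compile time
Optimized: z = 2


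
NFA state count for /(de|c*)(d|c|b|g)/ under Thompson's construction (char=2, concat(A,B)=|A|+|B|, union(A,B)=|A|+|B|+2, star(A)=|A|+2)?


Syntax tree has 7 char leaf(s), 4 union(s), 1 star(s)
chars contribute 7×2 = 14; each union adds +2; each star adds +2
Total: 14 + 8 + 2 = 24 states


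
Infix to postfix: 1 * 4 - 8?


Left to right (same or higher precedence on left)
Postfix: 1 4 * 8 -


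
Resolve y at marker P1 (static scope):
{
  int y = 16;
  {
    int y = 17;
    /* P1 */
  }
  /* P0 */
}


y declared in the same block as P1
y = 17


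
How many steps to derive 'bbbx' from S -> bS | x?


Derivation: S => bS => bbS => bbbS => bbbx
Steps: 4


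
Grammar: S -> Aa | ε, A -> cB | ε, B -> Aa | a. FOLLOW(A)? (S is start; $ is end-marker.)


$ ∈ FOLLOW(S). For each A -> αBβ: add FIRST(β)\{ε} to FOLLOW(B); if β nullable, add FOLLOW(A).
FOLLOW(A) = {a}


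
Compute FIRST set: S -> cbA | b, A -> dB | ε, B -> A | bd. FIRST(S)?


Per alternative of S: FIRST(cbA) = {c}; FIRST(b) = {b}
FIRST(S) = {b, c}


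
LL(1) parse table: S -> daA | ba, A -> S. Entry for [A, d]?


For [A, d]: 'd' ∈ FIRST(S)
Entry: A -> S


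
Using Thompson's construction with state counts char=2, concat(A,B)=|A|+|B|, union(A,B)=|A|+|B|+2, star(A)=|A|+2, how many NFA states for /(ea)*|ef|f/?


Syntax tree has 5 char leaf(s), 2 union(s), 1 star(s)
chars contribute 5×2 = 10; each union adds +2; each star adds +2
Total: 10 + 4 + 2 = 16 states


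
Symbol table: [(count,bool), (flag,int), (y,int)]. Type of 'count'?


Lookup 'count' → type bool


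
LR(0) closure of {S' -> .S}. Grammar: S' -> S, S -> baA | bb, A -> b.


Start: S' -> .S
For each item with dot before a nonterminal B, add B -> .γ for every B-production
Closure: [S' -> .S, S -> .baA, S -> .bb]


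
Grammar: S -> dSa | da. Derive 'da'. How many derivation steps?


Derivation: S => da
Steps: 1


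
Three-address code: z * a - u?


Break into single-operator statements:
t1 = z * a
t2 = t1 - u


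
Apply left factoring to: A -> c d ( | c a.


Common prefix: 'c'
Factored: A -> c A', A' -> d ( | a


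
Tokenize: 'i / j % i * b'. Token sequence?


Scan left to right, longest-match per lexeme
Tokens: ID(i), OP(/), ID(j), OP(%), ID(i), OP(*), ID(b)


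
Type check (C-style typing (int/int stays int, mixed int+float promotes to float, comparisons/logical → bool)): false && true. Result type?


Operand types: bool && bool
Rule: logical operators take bool operands and yield bool
Result type: bool


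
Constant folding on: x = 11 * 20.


11 * 20 = 220 at compile time
Optimized: x = 220


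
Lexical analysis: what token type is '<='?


Pattern: operator symbol
Type: OPERATOR


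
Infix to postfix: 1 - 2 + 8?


Left to right (same or higher precedence on left)
Postfix: 1 2 - 8 +


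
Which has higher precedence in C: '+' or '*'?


'*' is multiplicative (level 10); '+' is additive (level 9)
Higher level binds tighter
'*' has higher precedence than '+'


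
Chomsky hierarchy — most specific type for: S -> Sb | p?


Left-linear: every RHS is a terminal or one nonterminal followed by a terminal
Classification: Type 3 (Regular)


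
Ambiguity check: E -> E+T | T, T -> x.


precedence layered via separate nonterminal T: deterministic
Unambiguous


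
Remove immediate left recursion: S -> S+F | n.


Left-recursive alternatives: S+F; non-recursive: n
Introduce S': S -> nS', S' -> +FS' | ε


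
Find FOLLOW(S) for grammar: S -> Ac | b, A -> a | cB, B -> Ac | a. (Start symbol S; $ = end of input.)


$ ∈ FOLLOW(S). For each A -> αBβ: add FIRST(β)\{ε} to FOLLOW(B); if β nullable, add FOLLOW(A).
FOLLOW(S) = {$}


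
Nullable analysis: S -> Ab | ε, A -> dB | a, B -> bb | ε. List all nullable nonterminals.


A nonterminal is nullable iff some alternative derives ε (directly, or every symbol in it is nullable)
Nullable: {B, S}


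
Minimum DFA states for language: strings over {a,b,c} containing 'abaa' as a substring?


KMP-style automaton: 4 progress states + 1 absorbing accept = 5
Minimal DFA: 5 states


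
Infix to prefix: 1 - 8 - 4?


left-to-right (same/higher precedence on left): tree is (- (- 1 8) 4)
Prefix: - - 1 8 4


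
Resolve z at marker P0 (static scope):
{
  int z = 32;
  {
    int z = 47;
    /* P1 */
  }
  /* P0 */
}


z declared in the same block as P0
z = 32


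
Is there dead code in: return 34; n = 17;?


statement follows a return and is unreachable
Dead: 'n = 17'


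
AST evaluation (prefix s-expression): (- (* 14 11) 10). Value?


Evaluate inner: (* 14 11) = 154
Evaluate root: (- 154 10) = 144
Result: 144


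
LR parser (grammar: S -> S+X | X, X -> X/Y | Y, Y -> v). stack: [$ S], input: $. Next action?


start symbol S on stack, input exhausted
Action: accept


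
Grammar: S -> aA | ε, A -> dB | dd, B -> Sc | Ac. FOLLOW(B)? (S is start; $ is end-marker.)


$ ∈ FOLLOW(S). For each A -> αBβ: add FIRST(β)\{ε} to FOLLOW(B); if β nullable, add FOLLOW(A).
FOLLOW(B) = {$, c}


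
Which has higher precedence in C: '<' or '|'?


'<' is relational (level 7); '|' is bitwise OR (level 3)
Higher level binds tighter
'<' has higher precedence than '|'


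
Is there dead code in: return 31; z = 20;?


statement follows a return and is unreachable
Dead: 'z = 20'


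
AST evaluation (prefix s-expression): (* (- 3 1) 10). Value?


Evaluate inner: (- 3 1) = 2
Evaluate root: (* 2 10) = 20
Result: 20


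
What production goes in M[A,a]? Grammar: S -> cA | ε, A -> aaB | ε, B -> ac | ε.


For [A, a]: 'a' ∈ FIRST(aaB)
Entry: A -> aaB


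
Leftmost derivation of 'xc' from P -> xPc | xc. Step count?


Derivation: P => xc
Steps: 1


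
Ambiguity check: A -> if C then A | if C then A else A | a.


dangling else: 'if C then if C then a else a' parses two ways
Ambiguous


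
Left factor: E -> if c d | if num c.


Common prefix: 'if'
Factored: E -> if E', E' -> c d | num c


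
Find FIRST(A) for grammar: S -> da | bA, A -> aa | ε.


Per alternative of A: FIRST(aa) = {a}; FIRST(ε) = {ε}
FIRST(A) = {a, ε}


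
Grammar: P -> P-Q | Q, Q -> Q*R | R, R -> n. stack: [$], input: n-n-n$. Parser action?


no handle on stack; shift 'n'
Action: shift


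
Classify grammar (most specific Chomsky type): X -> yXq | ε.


Single nonterminal LHS, but y^n q^n is not regular
Classification: Type 2 (Context-Free)


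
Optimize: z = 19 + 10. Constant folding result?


19 + 10 = 29 at compile time
Optimized: z = 29


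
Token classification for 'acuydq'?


Pattern: letter/underscore followed by alphanumerics, not a keyword
Type: IDENTIFIER


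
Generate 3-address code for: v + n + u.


Break into single-operator statements:
t1 = v + n
t2 = t1 + u
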